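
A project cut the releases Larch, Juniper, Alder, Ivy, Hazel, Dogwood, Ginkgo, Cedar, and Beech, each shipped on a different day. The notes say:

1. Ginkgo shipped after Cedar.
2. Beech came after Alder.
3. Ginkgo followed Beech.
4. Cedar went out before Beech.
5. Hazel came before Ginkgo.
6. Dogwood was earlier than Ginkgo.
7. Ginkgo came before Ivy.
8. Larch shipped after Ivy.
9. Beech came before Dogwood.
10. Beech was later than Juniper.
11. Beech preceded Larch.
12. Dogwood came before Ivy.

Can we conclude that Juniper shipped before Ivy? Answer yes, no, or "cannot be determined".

Chain the constraints: Juniper → Beech → Ginkgo → Ivy. Each link is directly stated, so Juniper comes before Ivy.

yes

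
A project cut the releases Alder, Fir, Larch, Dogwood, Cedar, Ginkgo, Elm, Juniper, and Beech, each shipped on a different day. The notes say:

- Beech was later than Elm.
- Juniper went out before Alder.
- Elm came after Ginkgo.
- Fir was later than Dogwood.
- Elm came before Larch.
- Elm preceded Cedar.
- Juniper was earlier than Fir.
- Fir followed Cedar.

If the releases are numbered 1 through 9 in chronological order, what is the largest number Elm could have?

5

Elm must come before Beech, Cedar, Fir, and Larch — 4 releases forced after it.
Everything else can be placed before Elm in some valid order, so Elm can sit as late as position 9 − 4 = 5.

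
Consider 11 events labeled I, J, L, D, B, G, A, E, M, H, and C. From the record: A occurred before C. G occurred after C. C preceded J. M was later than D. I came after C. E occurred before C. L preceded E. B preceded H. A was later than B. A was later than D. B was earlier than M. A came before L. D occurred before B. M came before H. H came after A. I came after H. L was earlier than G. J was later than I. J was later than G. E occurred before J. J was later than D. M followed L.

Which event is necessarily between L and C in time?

Tracing the constraints gives L → E → C, so E sits after L and before C.
No other event is forced both after L and before C.

E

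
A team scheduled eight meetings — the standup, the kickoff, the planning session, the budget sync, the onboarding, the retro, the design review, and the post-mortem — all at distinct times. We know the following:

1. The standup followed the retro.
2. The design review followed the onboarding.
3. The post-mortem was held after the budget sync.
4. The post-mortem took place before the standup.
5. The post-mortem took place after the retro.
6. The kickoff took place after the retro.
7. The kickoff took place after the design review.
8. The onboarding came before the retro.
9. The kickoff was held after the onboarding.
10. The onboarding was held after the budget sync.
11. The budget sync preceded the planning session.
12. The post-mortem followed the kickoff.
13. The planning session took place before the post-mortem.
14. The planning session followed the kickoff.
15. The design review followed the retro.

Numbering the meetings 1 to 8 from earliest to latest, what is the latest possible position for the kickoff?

5

The kickoff must come before the planning session, the post-mortem, and the standup — 3 meetings forced after it.
Everything else can be placed before the kickoff in some valid order, so the kickoff can sit as late as position 8 − 3 = 5.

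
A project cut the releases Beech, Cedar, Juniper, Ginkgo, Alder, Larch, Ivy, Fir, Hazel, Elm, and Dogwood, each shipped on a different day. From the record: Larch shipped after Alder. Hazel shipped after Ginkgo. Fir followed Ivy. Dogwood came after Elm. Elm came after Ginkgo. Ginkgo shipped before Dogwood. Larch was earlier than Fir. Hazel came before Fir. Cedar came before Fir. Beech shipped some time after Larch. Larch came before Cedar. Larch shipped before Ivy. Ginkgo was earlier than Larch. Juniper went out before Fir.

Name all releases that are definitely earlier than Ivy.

Alder, Ginkgo, Larch

Directly stated before Ivy: Larch.
Alder reaches Ivy via Alder → Larch → Ivy.
Ginkgo reaches Ivy via Ginkgo → Larch → Ivy.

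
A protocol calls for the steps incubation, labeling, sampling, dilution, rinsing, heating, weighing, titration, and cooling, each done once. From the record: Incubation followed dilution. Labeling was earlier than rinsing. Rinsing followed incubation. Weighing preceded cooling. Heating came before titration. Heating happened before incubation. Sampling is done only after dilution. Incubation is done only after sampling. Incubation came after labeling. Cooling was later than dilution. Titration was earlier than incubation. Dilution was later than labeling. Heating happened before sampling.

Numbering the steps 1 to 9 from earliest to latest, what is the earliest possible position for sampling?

4

Dilution, heating, and labeling must all come before sampling — 3 forced predecessors.
Nothing else is forced ahead of sampling, so its earliest slot is position 3 + 1 = 4.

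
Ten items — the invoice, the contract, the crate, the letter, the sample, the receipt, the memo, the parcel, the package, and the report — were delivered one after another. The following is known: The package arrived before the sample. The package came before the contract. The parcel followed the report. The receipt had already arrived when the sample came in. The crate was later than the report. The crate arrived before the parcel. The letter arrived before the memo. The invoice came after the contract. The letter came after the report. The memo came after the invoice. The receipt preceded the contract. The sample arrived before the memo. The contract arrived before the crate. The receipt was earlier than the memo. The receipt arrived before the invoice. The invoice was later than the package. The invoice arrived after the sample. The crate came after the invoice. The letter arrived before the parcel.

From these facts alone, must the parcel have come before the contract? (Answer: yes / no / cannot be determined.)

Tracing the constraints gives the contract → the crate → the parcel, so the contract must come before the parcel.
That means the parcel cannot be before the contract.

no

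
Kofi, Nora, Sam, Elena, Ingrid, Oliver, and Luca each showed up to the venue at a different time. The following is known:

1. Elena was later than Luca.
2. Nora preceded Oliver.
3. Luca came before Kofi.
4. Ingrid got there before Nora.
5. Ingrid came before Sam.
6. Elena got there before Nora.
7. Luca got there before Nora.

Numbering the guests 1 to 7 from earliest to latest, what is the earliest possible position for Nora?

4

Elena, Ingrid, and Luca must all come before Nora — 3 forced predecessors.
Nothing else is forced ahead of Nora, so their earliest slot is position 3 + 1 = 4.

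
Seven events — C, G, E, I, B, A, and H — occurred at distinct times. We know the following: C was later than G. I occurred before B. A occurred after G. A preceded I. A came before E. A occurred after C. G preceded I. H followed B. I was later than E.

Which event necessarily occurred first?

G

G has a chain of constraints placing it before every other event, so G must be first.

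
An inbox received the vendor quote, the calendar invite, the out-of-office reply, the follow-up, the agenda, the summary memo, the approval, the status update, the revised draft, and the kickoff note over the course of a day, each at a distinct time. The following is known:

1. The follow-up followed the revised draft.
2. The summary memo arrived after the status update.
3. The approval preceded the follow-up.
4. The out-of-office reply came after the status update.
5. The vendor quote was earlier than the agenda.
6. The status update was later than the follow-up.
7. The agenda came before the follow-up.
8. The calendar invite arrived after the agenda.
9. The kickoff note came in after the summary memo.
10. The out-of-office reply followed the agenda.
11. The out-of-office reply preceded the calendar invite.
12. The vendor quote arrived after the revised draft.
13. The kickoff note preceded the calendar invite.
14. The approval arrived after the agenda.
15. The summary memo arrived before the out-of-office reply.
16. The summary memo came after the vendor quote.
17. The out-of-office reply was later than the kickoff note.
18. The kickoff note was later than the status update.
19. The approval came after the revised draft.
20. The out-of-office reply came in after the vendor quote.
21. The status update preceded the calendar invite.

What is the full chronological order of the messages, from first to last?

the revised draft, the vendor quote, the agenda, the approval, the follow-up, the status update, the summary memo, the kickoff note, the out-of-office reply, the calendar invite

The constraints fix every adjacent pair, so only one ordering works:
the revised draft → the vendor quote → the agenda → the approval → the follow-up → the status update → the summary memo → the kickoff note → the out-of-office reply → the calendar invite.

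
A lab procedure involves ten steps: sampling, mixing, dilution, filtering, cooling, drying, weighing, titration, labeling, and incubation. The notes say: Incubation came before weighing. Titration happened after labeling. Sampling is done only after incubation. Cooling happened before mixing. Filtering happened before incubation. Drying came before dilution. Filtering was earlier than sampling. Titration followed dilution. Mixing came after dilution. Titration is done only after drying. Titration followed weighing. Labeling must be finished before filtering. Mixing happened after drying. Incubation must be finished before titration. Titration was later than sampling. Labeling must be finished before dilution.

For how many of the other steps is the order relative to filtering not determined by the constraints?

Forced before filtering: labeling; forced after filtering: incubation, sampling, titration, and weighing.
That leaves cooling, dilution, drying, and mixing with no forced order relative to filtering — 4.

4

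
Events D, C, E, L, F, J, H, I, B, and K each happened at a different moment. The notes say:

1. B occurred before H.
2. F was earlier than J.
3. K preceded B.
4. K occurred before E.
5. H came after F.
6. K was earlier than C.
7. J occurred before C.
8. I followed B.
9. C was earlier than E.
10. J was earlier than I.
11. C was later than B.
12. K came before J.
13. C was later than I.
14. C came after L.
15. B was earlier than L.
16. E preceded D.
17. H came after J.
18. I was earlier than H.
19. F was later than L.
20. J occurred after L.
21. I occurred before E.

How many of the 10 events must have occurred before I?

Directly stated before I: B and J.
F reaches I via F → J → I.
K reaches I via K → J → I.
L reaches I via L → J → I.
No chain forces E (or any of the others) ahead of I.
That's B, F, J, K, and L — 5 in all.

5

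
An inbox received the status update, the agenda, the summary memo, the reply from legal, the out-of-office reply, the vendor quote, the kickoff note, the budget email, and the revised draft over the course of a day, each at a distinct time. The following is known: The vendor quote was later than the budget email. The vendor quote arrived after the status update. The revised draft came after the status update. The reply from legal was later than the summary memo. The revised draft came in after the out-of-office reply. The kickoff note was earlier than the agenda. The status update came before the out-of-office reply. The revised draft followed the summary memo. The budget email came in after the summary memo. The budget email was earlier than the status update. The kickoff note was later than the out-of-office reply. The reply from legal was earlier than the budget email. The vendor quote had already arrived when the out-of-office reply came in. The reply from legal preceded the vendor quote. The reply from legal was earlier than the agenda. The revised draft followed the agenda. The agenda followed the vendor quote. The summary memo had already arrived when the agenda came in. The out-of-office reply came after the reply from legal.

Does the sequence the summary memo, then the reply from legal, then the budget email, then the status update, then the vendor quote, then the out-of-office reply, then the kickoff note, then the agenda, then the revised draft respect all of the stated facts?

Check each stated constraint against the proposed order — e.g. the summary memo is ahead of the agenda; the summary memo is ahead of the revised draft. Every pair is in the required order; nothing is violated.

yes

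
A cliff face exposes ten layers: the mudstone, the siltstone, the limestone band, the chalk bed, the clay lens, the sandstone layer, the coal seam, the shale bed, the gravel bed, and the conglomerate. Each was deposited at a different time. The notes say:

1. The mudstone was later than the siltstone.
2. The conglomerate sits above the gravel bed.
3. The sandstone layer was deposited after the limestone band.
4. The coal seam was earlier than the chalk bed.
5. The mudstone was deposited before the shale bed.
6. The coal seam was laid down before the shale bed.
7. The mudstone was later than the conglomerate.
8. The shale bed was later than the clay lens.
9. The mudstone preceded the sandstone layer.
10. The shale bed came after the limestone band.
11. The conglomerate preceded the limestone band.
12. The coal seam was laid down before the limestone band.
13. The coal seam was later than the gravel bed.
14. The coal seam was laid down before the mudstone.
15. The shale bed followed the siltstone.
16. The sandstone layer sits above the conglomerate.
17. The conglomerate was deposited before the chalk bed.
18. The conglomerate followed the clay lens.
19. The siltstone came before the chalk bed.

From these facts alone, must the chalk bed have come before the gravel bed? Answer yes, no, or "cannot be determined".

no

Tracing the constraints gives the gravel bed → the conglomerate → the chalk bed, so the gravel bed must come before the chalk bed.
That means the chalk bed cannot be before the gravel bed.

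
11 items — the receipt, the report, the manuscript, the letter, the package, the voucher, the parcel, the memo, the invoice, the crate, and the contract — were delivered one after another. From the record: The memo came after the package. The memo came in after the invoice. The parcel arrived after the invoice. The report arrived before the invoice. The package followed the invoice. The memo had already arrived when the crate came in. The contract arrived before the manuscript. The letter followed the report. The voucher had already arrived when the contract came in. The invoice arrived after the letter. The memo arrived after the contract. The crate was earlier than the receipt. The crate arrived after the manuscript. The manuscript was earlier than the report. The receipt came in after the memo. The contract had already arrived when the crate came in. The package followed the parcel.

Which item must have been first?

The voucher has a chain of constraints placing it before every other item, so the voucher must be first.

the voucher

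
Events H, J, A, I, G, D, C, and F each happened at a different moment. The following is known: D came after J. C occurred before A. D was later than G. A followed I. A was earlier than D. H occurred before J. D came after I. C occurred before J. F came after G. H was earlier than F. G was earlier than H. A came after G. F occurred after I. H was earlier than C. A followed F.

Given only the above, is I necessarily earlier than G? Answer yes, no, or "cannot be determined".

cannot be determined

No chain of stated constraints runs from I to G, and none runs from G to I either.
So the relative order of I and G is not fixed by the given facts.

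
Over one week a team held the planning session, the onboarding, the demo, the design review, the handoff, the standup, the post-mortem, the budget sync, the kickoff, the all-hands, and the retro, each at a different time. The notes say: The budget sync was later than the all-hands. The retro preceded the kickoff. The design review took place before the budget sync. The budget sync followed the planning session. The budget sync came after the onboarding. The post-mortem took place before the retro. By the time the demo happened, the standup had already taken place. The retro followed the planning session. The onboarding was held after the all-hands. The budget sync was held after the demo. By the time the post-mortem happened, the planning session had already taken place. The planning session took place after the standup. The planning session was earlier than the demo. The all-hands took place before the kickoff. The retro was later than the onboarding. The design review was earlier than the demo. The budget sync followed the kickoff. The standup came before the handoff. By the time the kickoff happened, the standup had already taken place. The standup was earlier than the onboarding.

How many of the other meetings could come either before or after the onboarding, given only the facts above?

5

Forced before the onboarding: the all-hands and the standup; forced after the onboarding: the budget sync, the kickoff, and the retro.
That leaves the demo, the design review, the handoff, the planning session, and the post-mortem with no forced order relative to the onboarding — 5.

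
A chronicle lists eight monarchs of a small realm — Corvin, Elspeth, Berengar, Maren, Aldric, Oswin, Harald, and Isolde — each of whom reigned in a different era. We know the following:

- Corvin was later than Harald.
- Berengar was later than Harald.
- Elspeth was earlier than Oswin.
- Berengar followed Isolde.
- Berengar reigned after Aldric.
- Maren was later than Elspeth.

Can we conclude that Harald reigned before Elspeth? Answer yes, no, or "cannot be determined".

No chain of stated constraints runs from Harald to Elspeth, and none runs from Elspeth to Harald either.
So the relative order of Harald and Elspeth is not fixed by the given facts.

cannot be determined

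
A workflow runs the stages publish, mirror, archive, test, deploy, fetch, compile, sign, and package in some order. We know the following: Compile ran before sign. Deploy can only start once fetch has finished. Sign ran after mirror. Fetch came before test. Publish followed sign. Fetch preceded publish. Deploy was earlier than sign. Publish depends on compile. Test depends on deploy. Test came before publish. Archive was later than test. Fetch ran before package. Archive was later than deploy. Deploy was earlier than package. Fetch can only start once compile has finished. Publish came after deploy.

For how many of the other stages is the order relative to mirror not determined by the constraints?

Forced after mirror: publish and sign.
That leaves archive, compile, deploy, fetch, package, and test with no forced order relative to mirror — 6.

6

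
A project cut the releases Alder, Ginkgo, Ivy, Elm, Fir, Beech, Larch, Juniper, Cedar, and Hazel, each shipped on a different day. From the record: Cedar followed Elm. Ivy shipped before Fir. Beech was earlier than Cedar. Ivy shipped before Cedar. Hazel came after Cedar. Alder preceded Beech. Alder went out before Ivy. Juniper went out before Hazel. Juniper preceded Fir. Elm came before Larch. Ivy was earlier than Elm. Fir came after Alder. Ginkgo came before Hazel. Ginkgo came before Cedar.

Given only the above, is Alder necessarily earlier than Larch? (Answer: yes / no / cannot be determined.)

Chain the constraints: Alder → Ivy → Elm → Larch. Each link is directly stated, so Alder comes before Larch.

yes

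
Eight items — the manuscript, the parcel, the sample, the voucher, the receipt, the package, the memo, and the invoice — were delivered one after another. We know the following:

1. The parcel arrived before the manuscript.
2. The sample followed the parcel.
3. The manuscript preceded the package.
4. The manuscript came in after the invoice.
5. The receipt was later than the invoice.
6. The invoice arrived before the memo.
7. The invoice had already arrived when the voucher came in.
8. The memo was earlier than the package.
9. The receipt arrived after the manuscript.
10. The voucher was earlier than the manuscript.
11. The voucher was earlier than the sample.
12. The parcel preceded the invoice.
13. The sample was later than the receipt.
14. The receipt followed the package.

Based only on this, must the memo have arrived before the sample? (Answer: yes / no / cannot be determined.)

Chain the constraints: the memo → the package → the receipt → the sample. Each link is directly stated, so the memo comes before the sample.

yes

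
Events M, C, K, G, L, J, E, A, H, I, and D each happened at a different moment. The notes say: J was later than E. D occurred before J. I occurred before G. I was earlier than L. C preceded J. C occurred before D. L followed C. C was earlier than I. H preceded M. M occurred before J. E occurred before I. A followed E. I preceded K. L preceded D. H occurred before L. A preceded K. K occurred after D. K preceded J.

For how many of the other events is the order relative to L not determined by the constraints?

Forced before L: C, E, H, and I; forced after L: D, J, and K.
That leaves A, G, and M with no forced order relative to L — 3.

3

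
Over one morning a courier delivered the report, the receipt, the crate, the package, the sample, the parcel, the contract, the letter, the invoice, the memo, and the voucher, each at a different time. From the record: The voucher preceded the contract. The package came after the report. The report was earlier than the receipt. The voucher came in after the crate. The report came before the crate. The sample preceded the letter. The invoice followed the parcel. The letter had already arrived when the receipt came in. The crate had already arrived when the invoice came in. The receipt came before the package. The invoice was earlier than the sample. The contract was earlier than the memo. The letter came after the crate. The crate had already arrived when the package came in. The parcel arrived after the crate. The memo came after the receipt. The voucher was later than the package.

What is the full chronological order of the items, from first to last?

the report, the crate, the parcel, the invoice, the sample, the letter, the receipt, the package, the voucher, the contract, the memo

The constraints fix every adjacent pair, so only one ordering works:
the report → the crate → the parcel → the invoice → the sample → the letter → the receipt → the package → the voucher → the contract → the memo.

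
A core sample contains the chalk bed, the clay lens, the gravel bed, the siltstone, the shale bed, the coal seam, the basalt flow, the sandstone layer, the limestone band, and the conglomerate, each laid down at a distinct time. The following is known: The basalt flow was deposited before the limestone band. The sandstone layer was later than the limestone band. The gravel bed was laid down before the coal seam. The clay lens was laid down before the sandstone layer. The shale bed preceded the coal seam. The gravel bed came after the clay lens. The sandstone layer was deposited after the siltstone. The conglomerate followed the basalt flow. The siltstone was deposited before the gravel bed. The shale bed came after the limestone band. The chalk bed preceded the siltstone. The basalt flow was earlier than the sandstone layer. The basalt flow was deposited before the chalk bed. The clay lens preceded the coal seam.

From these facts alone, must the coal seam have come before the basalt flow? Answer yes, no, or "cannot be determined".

no

Tracing the constraints gives the basalt flow → the limestone band → the shale bed → the coal seam, so the basalt flow must come before the coal seam.
That means the coal seam cannot be before the basalt flow.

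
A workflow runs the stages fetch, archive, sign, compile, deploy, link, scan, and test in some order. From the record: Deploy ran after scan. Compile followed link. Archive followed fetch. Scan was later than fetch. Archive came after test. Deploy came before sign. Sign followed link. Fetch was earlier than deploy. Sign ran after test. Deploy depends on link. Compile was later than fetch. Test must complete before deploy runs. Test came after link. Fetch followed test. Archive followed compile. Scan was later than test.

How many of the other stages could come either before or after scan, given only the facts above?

2

Forced before scan: fetch, link, and test; forced after scan: deploy and sign.
That leaves archive and compile with no forced order relative to scan — 2.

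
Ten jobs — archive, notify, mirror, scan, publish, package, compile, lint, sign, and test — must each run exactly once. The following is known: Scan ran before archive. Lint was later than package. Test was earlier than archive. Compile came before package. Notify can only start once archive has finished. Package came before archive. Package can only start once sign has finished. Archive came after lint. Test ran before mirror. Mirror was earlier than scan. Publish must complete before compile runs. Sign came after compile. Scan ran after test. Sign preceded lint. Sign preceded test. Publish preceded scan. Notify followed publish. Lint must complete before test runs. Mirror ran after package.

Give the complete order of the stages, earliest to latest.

The constraints fix every adjacent pair, so only one ordering works:
publish → compile → sign → package → lint → test → mirror → scan → archive → notify.

publish, compile, sign, package, lint, test, mirror, scan, archive, notify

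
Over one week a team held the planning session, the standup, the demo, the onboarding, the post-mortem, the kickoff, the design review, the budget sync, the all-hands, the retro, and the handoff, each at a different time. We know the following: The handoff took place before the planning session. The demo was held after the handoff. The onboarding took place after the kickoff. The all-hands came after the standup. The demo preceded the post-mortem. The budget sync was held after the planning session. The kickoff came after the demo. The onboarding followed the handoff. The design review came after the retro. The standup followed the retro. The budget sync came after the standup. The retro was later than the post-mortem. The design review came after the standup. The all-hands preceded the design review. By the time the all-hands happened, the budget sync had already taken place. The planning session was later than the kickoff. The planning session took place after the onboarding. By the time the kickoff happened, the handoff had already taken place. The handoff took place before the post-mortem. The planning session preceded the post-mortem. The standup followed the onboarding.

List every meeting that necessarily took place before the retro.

the demo, the handoff, the kickoff, the onboarding, the planning session, the post-mortem

Directly stated before the retro: the post-mortem.
The demo reaches the retro via the demo → the post-mortem → the retro.
The handoff reaches the retro via the handoff → the post-mortem → the retro.
The kickoff reaches the retro via the kickoff → the planning session → the post-mortem → the retro.
Likewise the onboarding and the planning session each reach the retro by chaining the stated constraints.
No chain forces the standup (or any of the others) ahead of the retro.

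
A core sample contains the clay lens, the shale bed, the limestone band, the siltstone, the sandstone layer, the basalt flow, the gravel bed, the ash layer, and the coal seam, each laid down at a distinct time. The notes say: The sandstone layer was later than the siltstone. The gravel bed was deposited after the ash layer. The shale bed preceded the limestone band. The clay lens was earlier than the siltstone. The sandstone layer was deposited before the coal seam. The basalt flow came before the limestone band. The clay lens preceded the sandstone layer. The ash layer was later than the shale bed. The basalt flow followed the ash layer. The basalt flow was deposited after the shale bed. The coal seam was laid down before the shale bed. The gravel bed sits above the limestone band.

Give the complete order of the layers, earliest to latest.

The constraints fix every adjacent pair, so only one ordering works:
the clay lens → the siltstone → the sandstone layer → the coal seam → the shale bed → the ash layer → the basalt flow → the limestone band → the gravel bed.

the clay lens, the siltstone, the sandstone layer, the coal seam, the shale bed, the ash layer, the basalt flow, the limestone band, the gravel bed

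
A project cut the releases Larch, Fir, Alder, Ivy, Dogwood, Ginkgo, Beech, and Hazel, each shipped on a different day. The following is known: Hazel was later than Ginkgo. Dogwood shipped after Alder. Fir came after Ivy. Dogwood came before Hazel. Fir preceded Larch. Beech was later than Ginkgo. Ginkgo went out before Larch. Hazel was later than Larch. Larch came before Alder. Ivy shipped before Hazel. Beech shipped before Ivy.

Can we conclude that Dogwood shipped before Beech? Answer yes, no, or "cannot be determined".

no

Tracing the constraints gives Beech → Ivy → Fir → Larch → Alder → Dogwood, so Beech must come before Dogwood.
That means Dogwood cannot be before Beech.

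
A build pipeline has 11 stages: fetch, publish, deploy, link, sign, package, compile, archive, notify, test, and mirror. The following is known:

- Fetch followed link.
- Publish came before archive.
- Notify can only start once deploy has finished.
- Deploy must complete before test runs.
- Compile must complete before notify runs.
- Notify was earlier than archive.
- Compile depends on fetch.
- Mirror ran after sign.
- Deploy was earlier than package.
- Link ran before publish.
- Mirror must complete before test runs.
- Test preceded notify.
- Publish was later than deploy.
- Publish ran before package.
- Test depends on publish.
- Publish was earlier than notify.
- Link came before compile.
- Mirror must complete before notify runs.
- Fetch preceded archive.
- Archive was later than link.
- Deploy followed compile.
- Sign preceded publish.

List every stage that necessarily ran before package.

Directly stated before package: deploy and publish.
Compile reaches package via compile → deploy → package.
Fetch reaches package via fetch → compile → deploy → package.
Link reaches package via link → publish → package.
Likewise sign reaches package by chaining the stated constraints.
No chain forces mirror (or any of the others) ahead of package.

compile, deploy, fetch, link, publish, sign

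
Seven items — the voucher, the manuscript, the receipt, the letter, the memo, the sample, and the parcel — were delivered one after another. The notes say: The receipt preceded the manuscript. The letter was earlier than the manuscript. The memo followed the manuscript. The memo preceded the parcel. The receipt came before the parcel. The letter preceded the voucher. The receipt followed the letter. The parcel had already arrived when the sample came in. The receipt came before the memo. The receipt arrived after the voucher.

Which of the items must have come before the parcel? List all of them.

Directly stated before the parcel: the memo and the receipt.
The letter reaches the parcel via the letter → the receipt → the parcel.
The manuscript reaches the parcel via the manuscript → the memo → the parcel.
The voucher reaches the parcel via the voucher → the receipt → the parcel.
No chain forces the sample ahead of the parcel.

the letter, the manuscript, the memo, the receipt, the voucher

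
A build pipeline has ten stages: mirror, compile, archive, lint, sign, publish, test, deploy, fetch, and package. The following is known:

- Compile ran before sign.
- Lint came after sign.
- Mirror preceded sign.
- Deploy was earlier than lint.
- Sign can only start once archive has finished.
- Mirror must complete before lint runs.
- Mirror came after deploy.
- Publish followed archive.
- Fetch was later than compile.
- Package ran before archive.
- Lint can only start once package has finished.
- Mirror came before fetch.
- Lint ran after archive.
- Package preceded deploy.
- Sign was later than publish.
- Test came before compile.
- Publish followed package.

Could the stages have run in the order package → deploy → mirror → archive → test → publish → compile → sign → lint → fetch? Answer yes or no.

yes

Check each stated constraint against the proposed order — e.g. mirror is ahead of fetch; package is ahead of lint. Every pair is in the required order; nothing is violated.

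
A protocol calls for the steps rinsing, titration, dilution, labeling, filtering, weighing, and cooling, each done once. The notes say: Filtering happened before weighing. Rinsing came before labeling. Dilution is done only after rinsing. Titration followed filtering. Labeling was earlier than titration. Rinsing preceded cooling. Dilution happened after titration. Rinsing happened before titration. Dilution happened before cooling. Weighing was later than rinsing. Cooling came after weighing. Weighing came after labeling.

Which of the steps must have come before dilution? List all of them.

Directly stated before dilution: rinsing and titration.
Filtering reaches dilution via filtering → titration → dilution.
Labeling reaches dilution via labeling → titration → dilution.
No chain forces weighing (or any of the others) ahead of dilution.

filtering, labeling, rinsing, titration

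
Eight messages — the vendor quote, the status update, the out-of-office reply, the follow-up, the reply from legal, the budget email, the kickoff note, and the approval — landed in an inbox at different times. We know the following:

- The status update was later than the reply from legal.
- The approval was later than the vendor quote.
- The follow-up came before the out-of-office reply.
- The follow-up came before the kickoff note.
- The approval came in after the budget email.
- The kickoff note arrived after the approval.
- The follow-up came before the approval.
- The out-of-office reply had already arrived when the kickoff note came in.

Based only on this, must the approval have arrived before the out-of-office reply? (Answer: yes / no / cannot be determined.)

No chain of stated constraints runs from the approval to the out-of-office reply, and none runs from the out-of-office reply to the approval either.
So the relative order of the approval and the out-of-office reply is not fixed by the given facts.

cannot be determined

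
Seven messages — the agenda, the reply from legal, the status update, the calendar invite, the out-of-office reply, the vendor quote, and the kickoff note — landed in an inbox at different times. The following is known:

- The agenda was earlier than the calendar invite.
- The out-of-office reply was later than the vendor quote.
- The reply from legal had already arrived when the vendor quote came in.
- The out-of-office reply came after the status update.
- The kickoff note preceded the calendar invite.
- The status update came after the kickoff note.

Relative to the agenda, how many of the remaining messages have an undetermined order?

Forced after the agenda: the calendar invite.
That leaves the kickoff note, the out-of-office reply, the reply from legal, the status update, and the vendor quote with no forced order relative to the agenda — 5.

5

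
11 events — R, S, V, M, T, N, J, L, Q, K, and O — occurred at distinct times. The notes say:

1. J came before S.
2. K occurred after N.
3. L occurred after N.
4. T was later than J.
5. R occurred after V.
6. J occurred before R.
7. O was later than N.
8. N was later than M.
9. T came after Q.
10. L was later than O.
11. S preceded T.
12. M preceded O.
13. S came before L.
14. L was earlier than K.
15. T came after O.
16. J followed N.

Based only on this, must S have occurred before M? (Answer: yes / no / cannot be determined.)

no

Tracing the constraints gives M → N → J → S, so M must come before S.
That means S cannot be before M.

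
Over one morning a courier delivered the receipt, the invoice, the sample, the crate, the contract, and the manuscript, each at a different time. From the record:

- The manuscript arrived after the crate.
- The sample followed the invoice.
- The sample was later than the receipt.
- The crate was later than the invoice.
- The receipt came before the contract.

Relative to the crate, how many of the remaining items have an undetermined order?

3

Forced before the crate: the invoice; forced after the crate: the manuscript.
That leaves the contract, the receipt, and the sample with no forced order relative to the crate — 3.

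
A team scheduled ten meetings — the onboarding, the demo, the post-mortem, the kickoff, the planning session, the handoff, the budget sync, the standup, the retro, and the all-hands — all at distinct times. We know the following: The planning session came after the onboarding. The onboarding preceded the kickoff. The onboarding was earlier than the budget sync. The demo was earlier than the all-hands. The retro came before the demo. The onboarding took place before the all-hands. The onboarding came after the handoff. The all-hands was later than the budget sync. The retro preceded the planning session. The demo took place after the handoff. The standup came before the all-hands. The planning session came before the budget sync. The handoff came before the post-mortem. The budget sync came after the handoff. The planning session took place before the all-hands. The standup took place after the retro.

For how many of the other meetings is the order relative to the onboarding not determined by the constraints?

4

Forced before the onboarding: the handoff; forced after the onboarding: the all-hands, the budget sync, the kickoff, and the planning session.
That leaves the demo, the post-mortem, the retro, and the standup with no forced order relative to the onboarding — 4.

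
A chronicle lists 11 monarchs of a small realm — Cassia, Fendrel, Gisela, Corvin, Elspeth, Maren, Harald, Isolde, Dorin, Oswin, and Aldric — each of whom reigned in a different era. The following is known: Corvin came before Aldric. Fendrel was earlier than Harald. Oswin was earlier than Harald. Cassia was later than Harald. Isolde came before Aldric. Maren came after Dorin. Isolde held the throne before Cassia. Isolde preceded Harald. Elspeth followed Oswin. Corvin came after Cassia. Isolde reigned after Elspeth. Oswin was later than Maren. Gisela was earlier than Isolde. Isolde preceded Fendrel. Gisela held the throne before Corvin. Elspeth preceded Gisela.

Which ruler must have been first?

Dorin

Dorin has a chain of constraints placing them before every other ruler, so Dorin must be first.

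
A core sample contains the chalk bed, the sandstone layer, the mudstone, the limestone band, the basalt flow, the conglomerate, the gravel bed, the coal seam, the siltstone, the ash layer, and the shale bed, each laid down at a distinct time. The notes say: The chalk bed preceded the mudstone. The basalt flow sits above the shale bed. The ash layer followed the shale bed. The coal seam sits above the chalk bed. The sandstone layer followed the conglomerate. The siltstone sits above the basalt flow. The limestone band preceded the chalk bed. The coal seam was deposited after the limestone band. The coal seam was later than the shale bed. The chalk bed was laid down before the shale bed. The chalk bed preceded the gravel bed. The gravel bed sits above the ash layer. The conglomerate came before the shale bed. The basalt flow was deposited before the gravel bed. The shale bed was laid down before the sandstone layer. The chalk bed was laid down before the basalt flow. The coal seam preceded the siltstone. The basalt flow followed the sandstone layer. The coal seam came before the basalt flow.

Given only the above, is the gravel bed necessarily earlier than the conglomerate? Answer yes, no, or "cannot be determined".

no

Tracing the constraints gives the conglomerate → the shale bed → the ash layer → the gravel bed, so the conglomerate must come before the gravel bed.
That means the gravel bed cannot be before the conglomerate.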